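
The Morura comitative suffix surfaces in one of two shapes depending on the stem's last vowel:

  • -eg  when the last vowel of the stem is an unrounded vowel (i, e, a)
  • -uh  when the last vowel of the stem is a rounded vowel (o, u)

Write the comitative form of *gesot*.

gesotuh

*gesot* — last vowel /o/ (a rounded vowel) → -uh → *gesotuh*.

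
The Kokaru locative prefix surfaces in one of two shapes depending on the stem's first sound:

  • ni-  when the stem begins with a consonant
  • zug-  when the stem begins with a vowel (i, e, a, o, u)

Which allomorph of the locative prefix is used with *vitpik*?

*vitpik*: first sound = /v/, a consonant → ni-.

ni-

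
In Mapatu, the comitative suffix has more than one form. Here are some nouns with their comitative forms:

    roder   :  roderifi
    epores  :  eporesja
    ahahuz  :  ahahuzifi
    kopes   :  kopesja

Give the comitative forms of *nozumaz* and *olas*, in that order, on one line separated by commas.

The pattern is voicing of the final consonant: -ja when the stem ends in a voiceless consonant (*epores*, *kopes*); -ifi when the stem ends in a voiced consonant (*roder*, *ahahuz*).
The final consonant of *nozumaz* is /z/, which is voiced, so the suffix is -ifi, giving *nozumazifi*.
*olas* — final consonant /s/ (voiceless) → -ja → *olasja*.

nozumazifi, olasja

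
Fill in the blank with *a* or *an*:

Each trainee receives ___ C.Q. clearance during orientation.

a

The indefinite article is chosen by the initial *sound* of the following word, not its spelling.
The initialism *C.Q.* is read letter by letter; the first letter, C, is pronounced /siː/, which begins with a consonant sound.
So the article is *a*: Each trainee receives a C.Q. clearance during orientation.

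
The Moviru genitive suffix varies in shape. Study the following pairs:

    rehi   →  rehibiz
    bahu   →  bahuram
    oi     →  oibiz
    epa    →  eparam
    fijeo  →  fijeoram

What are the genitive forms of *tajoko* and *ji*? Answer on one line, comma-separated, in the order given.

tajokoram, jibiz

The alternation tracks the last vowel of the stem — -biz when the last vowel of the stem is a front vowel (*rehi*, *oi*); -ram when the last vowel of the stem is a back vowel (*bahu*, *epa*, *fijeo*).
The last vowel of *tajoko* is /o/, which is a back vowel, so the suffix is -ram, giving *tajokoram*.
Since the last vowel of *ji* is /i/ (a front vowel), it takes -biz, giving *jibiz*.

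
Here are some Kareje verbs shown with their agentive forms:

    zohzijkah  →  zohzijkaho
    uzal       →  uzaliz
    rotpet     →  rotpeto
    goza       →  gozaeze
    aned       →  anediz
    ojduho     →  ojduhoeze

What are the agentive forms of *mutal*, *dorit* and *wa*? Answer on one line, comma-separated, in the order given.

mutaliz, dorito, waeze

The alternation tracks the final sound of the stem — -o when the stem ends in a voiceless consonant (*zohzijkah*, *rotpet*); -iz when the stem ends in a voiced consonant (*uzal*, *aned*); -eze when the stem ends in a vowel (*goza*, *ojduho*).
The final sound of *mutal* is /l/, which is a voiced consonant, so the suffix is -iz, giving *mutaliz*.
*dorit*: final sound = /t/, a voiceless consonant → -o → *dorito*.
Since the final sound of *wa* is /a/ (a vowel), it takes -eze, giving *waeze*.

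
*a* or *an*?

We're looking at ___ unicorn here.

a

The indefinite article is chosen by the initial *sound* of the following word, not its spelling.
*unicorn* begins with the sound /juː/ (u pronounced /juː/) — a consonant sound.
So the article is *a*: We're looking at a unicorn here.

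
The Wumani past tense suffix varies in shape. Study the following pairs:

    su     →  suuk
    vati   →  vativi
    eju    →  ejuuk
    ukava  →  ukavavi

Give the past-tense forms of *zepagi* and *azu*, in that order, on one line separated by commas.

zepagivi, azuuk

Looking at the last vowel of each stem: -uk when the last vowel of the stem is a rounded vowel (*su*, *eju*); -vi when the last vowel of the stem is an unrounded vowel (*vati*, *ukava*).
*zepagi*: last vowel = /i/, an unrounded vowel → -vi → *zepagivi*.
*azu*: last vowel = /u/, a rounded vowel → -uk → *azuuk*.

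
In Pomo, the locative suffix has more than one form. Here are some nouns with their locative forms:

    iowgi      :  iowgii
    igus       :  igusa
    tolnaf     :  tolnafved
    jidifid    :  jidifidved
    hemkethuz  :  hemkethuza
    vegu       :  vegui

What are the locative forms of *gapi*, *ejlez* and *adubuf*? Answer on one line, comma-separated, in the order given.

Looking at the final sound of each stem: -a when the stem ends in a sibilant (*igus*, *hemkethuz*); -ved when the stem ends in a non-sibilant consonant (*tolnaf*, *jidifid*); -i when the stem ends in a vowel (*iowgi*, *vegu*).
*gapi* — final sound /i/ (a vowel) → -i → *gapii*.
Since the final sound of *ejlez* is /z/ (a sibilant), it takes -a, giving *ejleza*.
Since the final sound of *adubuf* is /f/ (a non-sibilant consonant), it takes -ved, giving *adubufved*.

gapii, ejleza, adubufved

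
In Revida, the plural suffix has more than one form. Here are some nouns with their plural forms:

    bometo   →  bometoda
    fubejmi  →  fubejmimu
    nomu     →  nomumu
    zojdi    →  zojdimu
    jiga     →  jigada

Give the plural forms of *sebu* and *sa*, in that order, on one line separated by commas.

sebumu, sada

The pattern is height harmony: -mu when the last vowel of the stem is a high vowel (*fubejmi*, *nomu*, *zojdi*); -da when the last vowel of the stem is a non-high vowel (*bometo*, *jiga*).
*sebu* — last vowel /u/ (a high vowel) → -mu → *sebumu*.
*sa* — last vowel /a/ (a non-high vowel) → -da → *sada*.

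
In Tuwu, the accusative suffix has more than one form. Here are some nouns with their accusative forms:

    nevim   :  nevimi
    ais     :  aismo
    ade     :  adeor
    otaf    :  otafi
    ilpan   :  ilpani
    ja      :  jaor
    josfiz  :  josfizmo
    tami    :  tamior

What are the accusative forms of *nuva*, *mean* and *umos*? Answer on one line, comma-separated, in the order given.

nuvaor, meani, umosmo

Looking at the final sound of each stem: -mo when the stem ends in a sibilant (*ais*, *josfiz*); -i when the stem ends in a non-sibilant consonant (*nevim*, *otaf*, *ilpan*); -or when the stem ends in a vowel (*ade*, *ja*, *tami*).
The final sound of *nuva* is /a/, which is a vowel, so the suffix is -or, giving *nuvaor*.
*mean* — final sound /n/ (a non-sibilant consonant) → -i → *meani*.
*umos* — final sound /s/ (a sibilant) → -mo → *umosmo*.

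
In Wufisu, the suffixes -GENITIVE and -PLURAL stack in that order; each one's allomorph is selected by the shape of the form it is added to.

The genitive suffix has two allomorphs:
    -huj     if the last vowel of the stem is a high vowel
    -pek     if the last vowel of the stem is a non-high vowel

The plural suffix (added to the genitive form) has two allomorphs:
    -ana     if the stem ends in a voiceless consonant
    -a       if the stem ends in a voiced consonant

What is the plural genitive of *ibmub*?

ibmubhuja

The last vowel of *ibmub* is /u/, which is a high vowel, so the genitive suffix is -huj, giving *ibmubhuj*.
The final consonant of the genitive form *ibmubhuj* is /j/, which is voiced, so the plural suffix is -a, giving *ibmubhuja*.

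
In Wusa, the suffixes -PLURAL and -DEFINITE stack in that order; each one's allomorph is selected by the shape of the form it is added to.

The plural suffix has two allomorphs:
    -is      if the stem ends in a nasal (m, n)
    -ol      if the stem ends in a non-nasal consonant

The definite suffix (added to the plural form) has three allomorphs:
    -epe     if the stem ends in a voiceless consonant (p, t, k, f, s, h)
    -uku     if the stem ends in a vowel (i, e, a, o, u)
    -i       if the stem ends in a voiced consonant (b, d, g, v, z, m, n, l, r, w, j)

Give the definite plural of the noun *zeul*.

*zeul*: final consonant = /l/, non-nasal → -ol → *zeulol*.
The plural form *zeulol*: final sound = /l/, a voiced consonant → -i → *zeuloli*.

zeuloli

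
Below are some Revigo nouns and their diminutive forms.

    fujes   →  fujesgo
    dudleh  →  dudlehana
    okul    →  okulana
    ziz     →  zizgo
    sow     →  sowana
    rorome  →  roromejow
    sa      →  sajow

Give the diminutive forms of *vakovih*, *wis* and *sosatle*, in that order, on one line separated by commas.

The pattern is sibilance of the final sound: -go when the stem ends in a sibilant (*fujes*, *ziz*); -ana when the stem ends in a non-sibilant consonant (*dudleh*, *okul*, *sow*); -jow when the stem ends in a vowel (*rorome*, *sa*).
*vakovih*: final sound = /h/, a non-sibilant consonant → -ana → *vakovihana*.
The final sound of *wis* is /s/, which is a sibilant, so the suffix is -go, giving *wisgo*.
The final sound of *sosatle* is /e/, which is a vowel, so the suffix is -jow, giving *sosatlejow*.

vakovihana, wisgo, sosatlejow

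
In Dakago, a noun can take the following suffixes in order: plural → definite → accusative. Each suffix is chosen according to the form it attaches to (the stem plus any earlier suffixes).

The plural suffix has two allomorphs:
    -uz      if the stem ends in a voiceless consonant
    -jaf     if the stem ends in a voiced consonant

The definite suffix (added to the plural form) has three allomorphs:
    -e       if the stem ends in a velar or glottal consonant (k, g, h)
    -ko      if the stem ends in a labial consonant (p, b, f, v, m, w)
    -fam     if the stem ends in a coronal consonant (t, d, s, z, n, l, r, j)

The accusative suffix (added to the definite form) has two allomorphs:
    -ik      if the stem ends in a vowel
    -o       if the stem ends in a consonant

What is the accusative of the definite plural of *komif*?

Since the final consonant of *komif* is /f/ (voiceless), it takes -uz, giving *komifuz*.
Since the final consonant of the plural form *komifuz* is /z/ (coronal), it takes -fam, giving *komifuzfam*.
The final sound of the definite form *komifuzfam* is /m/, which is a consonant, so the accusative suffix is -o, giving *komifuzfamo*.

komifuzfamo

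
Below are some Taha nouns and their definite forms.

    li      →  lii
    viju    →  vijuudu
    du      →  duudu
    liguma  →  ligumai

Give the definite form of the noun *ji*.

jii

Looking at the last vowel of each stem: -udu when the last vowel of the stem is a rounded vowel (*viju*, *du*); -i when the last vowel of the stem is an unrounded vowel (*li*, *liguma*).
Since the last vowel of *ji* is /i/ (an unrounded vowel), it takes -i, giving *jii*.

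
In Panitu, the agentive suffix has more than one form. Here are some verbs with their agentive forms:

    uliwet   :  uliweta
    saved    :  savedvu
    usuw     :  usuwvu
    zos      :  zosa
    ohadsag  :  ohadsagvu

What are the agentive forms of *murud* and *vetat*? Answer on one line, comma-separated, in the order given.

The alternation tracks the final consonant of the stem — -a when the stem ends in a voiceless consonant (*uliwet*, *zos*); -vu when the stem ends in a voiced consonant (*saved*, *usuw*, *ohadsag*).
*murud*: final consonant = /d/, voiced → -vu → *murudvu*.
*vetat*: final consonant = /t/, voiceless → -a → *vetata*.

murudvu, vetata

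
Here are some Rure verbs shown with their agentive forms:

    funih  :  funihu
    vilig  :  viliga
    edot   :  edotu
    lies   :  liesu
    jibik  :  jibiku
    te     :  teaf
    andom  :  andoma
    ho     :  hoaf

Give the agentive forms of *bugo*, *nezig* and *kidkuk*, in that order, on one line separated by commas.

The suffix is conditioned by the final sound: -u when the stem ends in a voiceless consonant (*funih*, *edot*, *lies*, *jibik*); -a when the stem ends in a voiced consonant (*vilig*, *andom*); -af when the stem ends in a vowel (*te*, *ho*).
*bugo* — final sound /o/ (a vowel) → -af → *bugoaf*.
*nezig*: final sound = /g/, a voiced consonant → -a → *neziga*.
*kidkuk*: final sound = /k/, a voiceless consonant → -u → *kidkuku*.

bugoaf, neziga, kidkuku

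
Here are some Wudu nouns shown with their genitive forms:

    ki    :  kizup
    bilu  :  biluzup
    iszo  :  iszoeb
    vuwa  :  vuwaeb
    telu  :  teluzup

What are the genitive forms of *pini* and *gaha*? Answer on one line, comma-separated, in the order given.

pinizup, gahaeb

The pattern is height harmony: -zup when the last vowel of the stem is a high vowel (*ki*, *bilu*, *telu*); -eb when the last vowel of the stem is a non-high vowel (*iszo*, *vuwa*).
*pini*: last vowel = /i/, a high vowel → -zup → *pinizup*.
*gaha*: last vowel = /a/, a non-high vowel → -eb → *gahaeb*.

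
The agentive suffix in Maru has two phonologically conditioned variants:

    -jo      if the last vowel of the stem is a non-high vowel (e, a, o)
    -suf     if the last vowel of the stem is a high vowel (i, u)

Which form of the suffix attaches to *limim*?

-suf

The last vowel of *limim* is /i/, which is a high vowel, so the suffix is -suf.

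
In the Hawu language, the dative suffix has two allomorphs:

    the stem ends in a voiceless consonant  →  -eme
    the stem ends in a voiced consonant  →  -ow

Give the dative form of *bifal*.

*bifal* — final consonant /l/ (voiced) → -ow → *bifalow*.

bifalow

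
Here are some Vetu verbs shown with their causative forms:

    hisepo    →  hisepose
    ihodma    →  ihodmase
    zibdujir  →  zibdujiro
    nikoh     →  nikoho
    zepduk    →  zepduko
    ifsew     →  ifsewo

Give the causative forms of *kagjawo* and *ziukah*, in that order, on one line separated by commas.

kagjawose, ziukaho

The suffix is conditioned by the final sound: -o when the stem ends in a consonant (*zibdujir*, *nikoh*, *zepduk*, *ifsew*); -se when the stem ends in a vowel (*hisepo*, *ihodma*).
*kagjawo* — final sound /o/ (a vowel) → -se → *kagjawose*.
Since the final sound of *ziukah* is /h/ (a consonant), it takes -o, giving *ziukaho*.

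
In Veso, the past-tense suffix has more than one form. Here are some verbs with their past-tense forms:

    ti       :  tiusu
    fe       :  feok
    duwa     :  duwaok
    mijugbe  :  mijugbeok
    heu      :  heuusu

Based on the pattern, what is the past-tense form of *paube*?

paubeok

Looking at the last vowel of each stem: -usu when the last vowel of the stem is a high vowel (*ti*, *heu*); -ok when the last vowel of the stem is a non-high vowel (*fe*, *duwa*, *mijugbe*).
The last vowel of *paube* is /e/, which is a non-high vowel, so the suffix is -ok, giving *paubeok*.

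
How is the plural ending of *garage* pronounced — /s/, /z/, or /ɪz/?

/ɪz/

The stem *garage* ends in a sibilant (/s, z, ʃ, ʒ, tʃ, dʒ/).
The plural suffix surfaces as /ɪz/ after sibilants, /s/ after other voiceless consonants, and /z/ after other voiced sounds.
So the plural -s on *garage* is pronounced /ɪz/.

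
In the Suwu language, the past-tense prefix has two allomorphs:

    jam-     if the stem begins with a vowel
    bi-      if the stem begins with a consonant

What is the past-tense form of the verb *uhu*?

jamuhu

The first sound of *uhu* is /u/, which is a vowel, so the prefix is jam-, giving *jamuhu*.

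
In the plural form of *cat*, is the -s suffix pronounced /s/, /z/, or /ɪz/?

/s/

The stem *cat* ends in a voiceless non-sibilant consonant.
The plural suffix surfaces as /ɪz/ after sibilants, /s/ after other voiceless consonants, and /z/ after other voiced sounds.
So the plural -s on *cat* is pronounced /s/.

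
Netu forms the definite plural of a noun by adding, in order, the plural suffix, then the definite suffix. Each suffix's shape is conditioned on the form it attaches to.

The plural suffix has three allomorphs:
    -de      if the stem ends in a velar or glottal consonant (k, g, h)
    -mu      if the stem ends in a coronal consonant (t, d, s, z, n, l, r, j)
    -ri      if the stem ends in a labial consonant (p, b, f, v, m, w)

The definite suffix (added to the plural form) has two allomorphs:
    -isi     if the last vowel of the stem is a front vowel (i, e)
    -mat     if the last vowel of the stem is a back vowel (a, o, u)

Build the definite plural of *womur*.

womurmumat

*womur* — final consonant /r/ (coronal) → -mu → *womurmu*.
The last vowel of the plural form *womurmu* is /u/, which is a back vowel, so the definite suffix is -mat, giving *womurmumat*.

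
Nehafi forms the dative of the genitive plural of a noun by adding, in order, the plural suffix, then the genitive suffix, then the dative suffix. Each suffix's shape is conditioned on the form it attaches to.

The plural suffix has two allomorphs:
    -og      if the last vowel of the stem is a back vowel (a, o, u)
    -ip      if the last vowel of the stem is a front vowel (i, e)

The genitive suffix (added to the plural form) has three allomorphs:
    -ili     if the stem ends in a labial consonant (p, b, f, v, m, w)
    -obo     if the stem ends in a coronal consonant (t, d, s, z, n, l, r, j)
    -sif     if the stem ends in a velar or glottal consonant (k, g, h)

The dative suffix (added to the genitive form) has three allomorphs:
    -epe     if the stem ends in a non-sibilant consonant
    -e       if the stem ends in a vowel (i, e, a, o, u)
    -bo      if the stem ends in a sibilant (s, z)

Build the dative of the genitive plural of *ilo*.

The last vowel of *ilo* is /o/, which is a back vowel, so the plural suffix is -og, giving *iloog*.
The plural form *iloog*: final consonant = /g/, velar/glottal → -sif → *iloogsif*.
The final sound of the genitive form *iloogsif* is /f/, which is a non-sibilant consonant, so the dative suffix is -epe, giving *iloogsifepe*.

iloogsifepe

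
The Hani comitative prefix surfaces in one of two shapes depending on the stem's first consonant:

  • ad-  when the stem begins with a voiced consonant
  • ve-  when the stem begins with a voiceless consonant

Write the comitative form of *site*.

vesite

*site*: first consonant = /s/, voiceless → ve- → *vesite*.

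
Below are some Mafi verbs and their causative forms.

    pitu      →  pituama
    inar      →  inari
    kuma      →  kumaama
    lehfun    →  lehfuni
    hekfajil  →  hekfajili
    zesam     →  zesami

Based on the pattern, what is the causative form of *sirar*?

sirari

The pattern is consonant vs. vowel: -i when the stem ends in a consonant (*inar*, *lehfun*, *hekfajil*, *zesam*); -ama when the stem ends in a vowel (*pitu*, *kuma*).
Since the final sound of *sirar* is /r/ (a consonant), it takes -i, giving *sirari*.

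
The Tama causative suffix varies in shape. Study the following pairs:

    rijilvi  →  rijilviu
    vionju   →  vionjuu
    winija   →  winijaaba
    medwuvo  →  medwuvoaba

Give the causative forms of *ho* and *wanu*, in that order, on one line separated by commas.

The pattern is height harmony: -u when the last vowel of the stem is a high vowel (*rijilvi*, *vionju*); -aba when the last vowel of the stem is a non-high vowel (*winija*, *medwuvo*).
Since the last vowel of *ho* is /o/ (a non-high vowel), it takes -aba, giving *hoaba*.
*wanu*: last vowel = /u/, a high vowel → -u → *wanuu*.

hoaba, wanuu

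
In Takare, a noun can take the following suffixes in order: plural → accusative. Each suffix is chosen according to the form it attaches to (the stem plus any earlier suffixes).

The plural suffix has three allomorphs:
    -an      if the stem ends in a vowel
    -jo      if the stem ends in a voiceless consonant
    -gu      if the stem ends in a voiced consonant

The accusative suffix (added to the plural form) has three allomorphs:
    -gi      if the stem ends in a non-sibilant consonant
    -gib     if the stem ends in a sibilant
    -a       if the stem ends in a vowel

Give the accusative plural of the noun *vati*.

The final sound of *vati* is /i/, which is a vowel, so the plural suffix is -an, giving *vatian*.
The final sound of the plural form *vatian* is /n/, which is a non-sibilant consonant, so the accusative suffix is -gi, giving *vatiangi*.

vatiangi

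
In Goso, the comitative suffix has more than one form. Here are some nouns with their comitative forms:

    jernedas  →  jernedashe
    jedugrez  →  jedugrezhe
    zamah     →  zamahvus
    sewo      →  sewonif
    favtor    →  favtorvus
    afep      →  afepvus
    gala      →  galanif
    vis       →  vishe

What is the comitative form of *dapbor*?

dapborvus

The alternation tracks the final sound of the stem — -he when the stem ends in a sibilant (*jernedas*, *jedugrez*, *vis*); -vus when the stem ends in a non-sibilant consonant (*zamah*, *favtor*, *afep*); -nif when the stem ends in a vowel (*sewo*, *gala*).
Since the final sound of *dapbor* is /r/ (a non-sibilant consonant), it takes -vus, giving *dapborvus*.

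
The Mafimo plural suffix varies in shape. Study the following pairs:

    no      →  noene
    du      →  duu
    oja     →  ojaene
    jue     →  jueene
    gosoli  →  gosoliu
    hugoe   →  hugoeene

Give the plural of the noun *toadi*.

The alternation tracks the last vowel of the stem — -u when the last vowel of the stem is a high vowel (*du*, *gosoli*); -ene when the last vowel of the stem is a non-high vowel (*no*, *oja*, *jue*, *hugoe*).
*toadi* — last vowel /i/ (a high vowel) → -u → *toadiu*.

toadiu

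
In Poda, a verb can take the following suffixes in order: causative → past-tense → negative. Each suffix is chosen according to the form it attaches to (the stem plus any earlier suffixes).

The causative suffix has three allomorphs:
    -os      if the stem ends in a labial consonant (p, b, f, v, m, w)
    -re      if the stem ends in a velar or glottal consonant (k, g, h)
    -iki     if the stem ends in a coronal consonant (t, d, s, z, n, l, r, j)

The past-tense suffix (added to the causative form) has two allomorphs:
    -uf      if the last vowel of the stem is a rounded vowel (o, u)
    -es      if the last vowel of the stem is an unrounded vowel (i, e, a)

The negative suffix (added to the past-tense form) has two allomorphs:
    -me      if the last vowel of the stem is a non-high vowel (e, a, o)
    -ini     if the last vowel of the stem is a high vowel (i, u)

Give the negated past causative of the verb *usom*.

usomosufini

The final consonant of *usom* is /m/, which is labial, so the causative suffix is -os, giving *usomos*.
The causative form *usomos* — last vowel /o/ (a rounded vowel) → -uf → *usomosuf*.
Since the last vowel of the past-tense form *usomosuf* is /u/ (a high vowel), it takes -ini, giving *usomosufini*.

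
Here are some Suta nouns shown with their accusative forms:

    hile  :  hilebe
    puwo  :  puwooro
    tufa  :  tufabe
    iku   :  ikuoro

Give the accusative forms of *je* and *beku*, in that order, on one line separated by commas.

The alternation tracks the last vowel of the stem — -oro when the last vowel of the stem is a rounded vowel (*puwo*, *iku*); -be when the last vowel of the stem is an unrounded vowel (*hile*, *tufa*).
Since the last vowel of *je* is /e/ (an unrounded vowel), it takes -be, giving *jebe*.
Since the last vowel of *beku* is /u/ (a rounded vowel), it takes -oro, giving *bekuoro*.

jebe, bekuoro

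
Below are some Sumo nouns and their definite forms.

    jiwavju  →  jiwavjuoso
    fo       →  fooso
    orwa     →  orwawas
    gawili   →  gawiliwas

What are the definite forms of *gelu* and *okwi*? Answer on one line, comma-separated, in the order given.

geluoso, okwiwas

The suffix is conditioned by the last vowel: -oso when the last vowel of the stem is a rounded vowel (*jiwavju*, *fo*); -was when the last vowel of the stem is an unrounded vowel (*orwa*, *gawili*).
*gelu*: last vowel = /u/, a rounded vowel → -oso → *geluoso*.
*okwi*: last vowel = /i/, an unrounded vowel → -was → *okwiwas*.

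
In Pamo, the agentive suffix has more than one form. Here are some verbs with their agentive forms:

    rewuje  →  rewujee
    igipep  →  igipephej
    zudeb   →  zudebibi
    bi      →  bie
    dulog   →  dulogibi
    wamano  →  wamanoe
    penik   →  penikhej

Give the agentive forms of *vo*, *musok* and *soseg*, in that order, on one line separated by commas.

The suffix is conditioned by the final sound: -hej when the stem ends in a voiceless consonant (*igipep*, *penik*); -ibi when the stem ends in a voiced consonant (*zudeb*, *dulog*); -e when the stem ends in a vowel (*rewuje*, *bi*, *wamano*).
Since the final sound of *vo* is /o/ (a vowel), it takes -e, giving *voe*.
The final sound of *musok* is /k/, which is a voiceless consonant, so the suffix is -hej, giving *musokhej*.
*soseg*: final sound = /g/, a voiced consonant → -ibi → *sosegibi*.

voe, musokhej, sosegibi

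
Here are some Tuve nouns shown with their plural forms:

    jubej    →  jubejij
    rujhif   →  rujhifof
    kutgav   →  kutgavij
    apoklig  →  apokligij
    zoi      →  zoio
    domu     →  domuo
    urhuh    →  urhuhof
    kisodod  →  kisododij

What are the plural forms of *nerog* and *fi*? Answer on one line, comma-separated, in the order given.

The pattern is voicing of the final sound: -of when the stem ends in a voiceless consonant (*rujhif*, *urhuh*); -ij when the stem ends in a voiced consonant (*jubej*, *kutgav*, *apoklig*, *kisodod*); -o when the stem ends in a vowel (*zoi*, *domu*).
*nerog* — final sound /g/ (a voiced consonant) → -ij → *nerogij*.
*fi* — final sound /i/ (a vowel) → -o → *fio*.

nerogij, fio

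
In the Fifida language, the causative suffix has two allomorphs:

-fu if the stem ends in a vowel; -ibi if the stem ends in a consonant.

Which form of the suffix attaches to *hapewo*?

Since the final sound of *hapewo* is /o/ (a vowel), it takes -fu.

-fu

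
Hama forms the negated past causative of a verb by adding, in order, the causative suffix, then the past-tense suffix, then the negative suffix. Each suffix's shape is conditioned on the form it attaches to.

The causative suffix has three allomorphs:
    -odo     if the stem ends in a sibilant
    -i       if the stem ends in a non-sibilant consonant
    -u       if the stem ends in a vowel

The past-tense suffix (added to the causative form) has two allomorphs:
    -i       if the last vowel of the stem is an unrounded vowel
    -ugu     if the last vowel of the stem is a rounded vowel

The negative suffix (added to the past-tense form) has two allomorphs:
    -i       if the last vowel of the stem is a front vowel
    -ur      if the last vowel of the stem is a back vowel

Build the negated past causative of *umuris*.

umurisodouguur

The final sound of *umuris* is /s/, which is a sibilant, so the causative suffix is -odo, giving *umurisodo*.
The last vowel of the causative form *umurisodo* is /o/, which is a rounded vowel, so the past-tense suffix is -ugu, giving *umurisodougu*.
The past-tense form *umurisodougu* — last vowel /u/ (a back vowel) → -ur → *umurisodouguur*.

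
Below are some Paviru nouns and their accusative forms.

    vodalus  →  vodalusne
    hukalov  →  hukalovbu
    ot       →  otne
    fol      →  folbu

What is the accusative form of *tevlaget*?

The alternation tracks the final consonant of the stem — -ne when the stem ends in a voiceless consonant (*vodalus*, *ot*); -bu when the stem ends in a voiced consonant (*hukalov*, *fol*).
Since the final consonant of *tevlaget* is /t/ (voiceless), it takes -ne, giving *tevlagetne*.

tevlagetne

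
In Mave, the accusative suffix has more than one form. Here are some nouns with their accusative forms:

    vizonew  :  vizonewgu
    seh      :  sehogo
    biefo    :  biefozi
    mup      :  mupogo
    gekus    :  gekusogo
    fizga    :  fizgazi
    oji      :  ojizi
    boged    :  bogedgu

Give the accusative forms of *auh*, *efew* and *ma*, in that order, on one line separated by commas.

auhogo, efewgu, mazi

The suffix is conditioned by the final sound: -ogo when the stem ends in a voiceless consonant (*seh*, *mup*, *gekus*); -gu when the stem ends in a voiced consonant (*vizonew*, *boged*); -zi when the stem ends in a vowel (*biefo*, *fizga*, *oji*).
Since the final sound of *auh* is /h/ (a voiceless consonant), it takes -ogo, giving *auhogo*.
*efew*: final sound = /w/, a voiced consonant → -gu → *efewgu*.
The final sound of *ma* is /a/, which is a vowel, so the suffix is -zi, giving *mazi*.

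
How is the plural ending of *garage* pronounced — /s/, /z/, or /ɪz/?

The stem *garage* ends in a sibilant (/s, z, ʃ, ʒ, tʃ, dʒ/).
The plural suffix surfaces as /ɪz/ after sibilants, /s/ after other voiceless consonants, and /z/ after other voiced sounds.
So the plural -s on *garage* is pronounced /ɪz/.

/ɪz/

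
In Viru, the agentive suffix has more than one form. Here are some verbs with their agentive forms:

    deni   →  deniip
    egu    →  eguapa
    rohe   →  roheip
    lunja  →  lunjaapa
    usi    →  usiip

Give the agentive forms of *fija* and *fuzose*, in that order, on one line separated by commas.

The alternation tracks the last vowel of the stem — -ip when the last vowel of the stem is a front vowel (*deni*, *rohe*, *usi*); -apa when the last vowel of the stem is a back vowel (*egu*, *lunja*).
Since the last vowel of *fija* is /a/ (a back vowel), it takes -apa, giving *fijaapa*.
*fuzose*: last vowel = /e/, a front vowel → -ip → *fuzoseip*.

fijaapa, fuzoseip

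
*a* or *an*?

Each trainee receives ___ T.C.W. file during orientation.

a

The indefinite article is chosen by the initial *sound* of the following word, not its spelling.
The initialism *T.C.W.* is read letter by letter; the first letter, T, is pronounced /tiː/, which begins with a consonant sound.
So the article is *a*: Each trainee receives a T.C.W. file during orientation.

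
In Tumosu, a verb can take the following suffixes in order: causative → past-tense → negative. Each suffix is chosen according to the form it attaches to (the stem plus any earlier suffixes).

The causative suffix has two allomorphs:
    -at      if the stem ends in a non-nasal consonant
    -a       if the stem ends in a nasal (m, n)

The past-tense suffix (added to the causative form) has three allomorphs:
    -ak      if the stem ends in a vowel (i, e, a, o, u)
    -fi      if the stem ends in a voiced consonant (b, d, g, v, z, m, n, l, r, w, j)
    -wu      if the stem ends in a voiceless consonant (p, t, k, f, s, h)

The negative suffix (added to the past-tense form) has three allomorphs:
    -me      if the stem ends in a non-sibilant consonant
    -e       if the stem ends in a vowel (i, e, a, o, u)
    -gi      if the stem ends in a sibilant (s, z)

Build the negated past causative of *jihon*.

The final consonant of *jihon* is /n/, which is a nasal, so the causative suffix is -a, giving *jihona*.
The final sound of the causative form *jihona* is /a/, which is a vowel, so the past-tense suffix is -ak, giving *jihonaak*.
The past-tense form *jihonaak* — final sound /k/ (a non-sibilant consonant) → -me → *jihonaakme*.

jihonaakme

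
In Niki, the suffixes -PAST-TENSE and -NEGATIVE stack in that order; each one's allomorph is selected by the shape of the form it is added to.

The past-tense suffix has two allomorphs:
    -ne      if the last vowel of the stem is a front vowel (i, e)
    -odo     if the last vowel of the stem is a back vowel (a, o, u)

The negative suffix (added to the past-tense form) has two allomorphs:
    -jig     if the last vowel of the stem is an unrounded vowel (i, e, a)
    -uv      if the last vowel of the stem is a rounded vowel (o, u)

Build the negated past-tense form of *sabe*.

Since the last vowel of *sabe* is /e/ (a front vowel), it takes -ne, giving *sabene*.
The past-tense form *sabene*: last vowel = /e/, an unrounded vowel → -jig → *sabenejig*.

sabenejig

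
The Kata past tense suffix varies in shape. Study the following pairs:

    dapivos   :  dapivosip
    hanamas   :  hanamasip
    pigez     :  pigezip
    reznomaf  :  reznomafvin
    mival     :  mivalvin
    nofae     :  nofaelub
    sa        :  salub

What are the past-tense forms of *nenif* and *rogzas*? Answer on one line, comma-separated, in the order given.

Looking at the final sound of each stem: -ip when the stem ends in a sibilant (*dapivos*, *hanamas*, *pigez*); -vin when the stem ends in a non-sibilant consonant (*reznomaf*, *mival*); -lub when the stem ends in a vowel (*nofae*, *sa*).
The final sound of *nenif* is /f/, which is a non-sibilant consonant, so the suffix is -vin, giving *nenifvin*.
The final sound of *rogzas* is /s/, which is a sibilant, so the suffix is -ip, giving *rogzasip*.

nenifvin, rogzasip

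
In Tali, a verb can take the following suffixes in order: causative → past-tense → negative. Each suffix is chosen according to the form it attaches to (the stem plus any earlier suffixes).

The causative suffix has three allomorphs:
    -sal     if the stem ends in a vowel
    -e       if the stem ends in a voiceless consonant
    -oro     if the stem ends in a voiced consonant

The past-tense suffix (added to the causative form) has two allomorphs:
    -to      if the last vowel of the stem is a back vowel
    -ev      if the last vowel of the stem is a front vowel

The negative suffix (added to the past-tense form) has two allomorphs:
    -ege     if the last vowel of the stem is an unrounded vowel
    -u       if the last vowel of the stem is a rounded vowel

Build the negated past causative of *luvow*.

luvoworotou

Since the final sound of *luvow* is /w/ (a voiced consonant), it takes -oro, giving *luvoworo*.
The last vowel of the causative form *luvoworo* is /o/, which is a back vowel, so the past-tense suffix is -to, giving *luvoworoto*.
Since the last vowel of the past-tense form *luvoworoto* is /o/ (a rounded vowel), it takes -u, giving *luvoworotou*.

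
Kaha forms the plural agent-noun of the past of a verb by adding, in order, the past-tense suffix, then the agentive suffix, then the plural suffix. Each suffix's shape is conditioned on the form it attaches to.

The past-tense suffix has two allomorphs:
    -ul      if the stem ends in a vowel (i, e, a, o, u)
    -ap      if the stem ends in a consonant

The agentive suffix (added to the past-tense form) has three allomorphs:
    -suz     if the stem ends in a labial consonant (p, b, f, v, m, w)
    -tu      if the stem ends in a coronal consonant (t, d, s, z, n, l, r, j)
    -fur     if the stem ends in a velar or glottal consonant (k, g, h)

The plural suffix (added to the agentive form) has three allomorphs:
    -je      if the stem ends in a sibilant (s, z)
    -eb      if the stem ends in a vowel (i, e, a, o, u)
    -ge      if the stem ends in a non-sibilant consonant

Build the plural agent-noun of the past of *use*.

*use*: final sound = /e/, a vowel → -ul → *useul*.
The final consonant of the past-tense form *useul* is /l/, which is coronal, so the agentive suffix is -tu, giving *useultu*.
The agentive form *useultu* — final sound /u/ (a vowel) → -eb → *useultueb*.

useultueb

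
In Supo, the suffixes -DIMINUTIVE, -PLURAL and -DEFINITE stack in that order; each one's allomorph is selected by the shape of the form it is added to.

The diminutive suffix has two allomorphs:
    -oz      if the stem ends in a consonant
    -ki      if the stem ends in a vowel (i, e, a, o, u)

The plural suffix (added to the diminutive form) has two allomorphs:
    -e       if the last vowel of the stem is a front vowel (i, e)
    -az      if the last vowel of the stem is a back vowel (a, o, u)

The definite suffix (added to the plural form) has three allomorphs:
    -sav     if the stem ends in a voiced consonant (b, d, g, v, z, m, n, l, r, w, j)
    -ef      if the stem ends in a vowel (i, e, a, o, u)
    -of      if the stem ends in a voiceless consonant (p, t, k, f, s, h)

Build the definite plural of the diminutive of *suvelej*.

*suvelej*: final sound = /j/, a consonant → -oz → *suvelejoz*.
Since the last vowel of the diminutive form *suvelejoz* is /o/ (a back vowel), it takes -az, giving *suvelejozaz*.
Since the final sound of the plural form *suvelejozaz* is /z/ (a voiced consonant), it takes -sav, giving *suvelejozazsav*.

suvelejozazsav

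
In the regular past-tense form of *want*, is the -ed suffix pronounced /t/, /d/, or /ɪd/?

The stem *want* ends in /t/ or /d/.
The -ed suffix is realized as /ɪd/ after /t, d/; as /t/ after other voiceless consonants; and as /d/ after other voiced sounds.
So -ed on *want* is pronounced /ɪd/.

/ɪd/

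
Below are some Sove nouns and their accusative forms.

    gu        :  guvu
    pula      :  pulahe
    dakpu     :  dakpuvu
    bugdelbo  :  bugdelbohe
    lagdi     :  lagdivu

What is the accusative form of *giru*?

The suffix is conditioned by the last vowel: -vu when the last vowel of the stem is a high vowel (*gu*, *dakpu*, *lagdi*); -he when the last vowel of the stem is a non-high vowel (*pula*, *bugdelbo*).
The last vowel of *giru* is /u/, which is a high vowel, so the suffix is -vu, giving *giruvu*.

giruvu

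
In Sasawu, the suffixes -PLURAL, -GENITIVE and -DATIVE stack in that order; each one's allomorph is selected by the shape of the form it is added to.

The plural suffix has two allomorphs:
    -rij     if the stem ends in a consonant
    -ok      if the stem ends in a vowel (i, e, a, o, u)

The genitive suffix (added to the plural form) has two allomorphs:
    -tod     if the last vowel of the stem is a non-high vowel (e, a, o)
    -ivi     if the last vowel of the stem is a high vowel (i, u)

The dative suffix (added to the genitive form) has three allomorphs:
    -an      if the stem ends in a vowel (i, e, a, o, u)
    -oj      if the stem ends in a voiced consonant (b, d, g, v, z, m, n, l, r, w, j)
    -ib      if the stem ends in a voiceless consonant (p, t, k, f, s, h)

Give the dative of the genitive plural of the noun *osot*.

The final sound of *osot* is /t/, which is a consonant, so the plural suffix is -rij, giving *osotrij*.
The plural form *osotrij* — last vowel /i/ (a high vowel) → -ivi → *osotrijivi*.
The genitive form *osotrijivi*: final sound = /i/, a vowel → -an → *osotrijivian*.

osotrijivian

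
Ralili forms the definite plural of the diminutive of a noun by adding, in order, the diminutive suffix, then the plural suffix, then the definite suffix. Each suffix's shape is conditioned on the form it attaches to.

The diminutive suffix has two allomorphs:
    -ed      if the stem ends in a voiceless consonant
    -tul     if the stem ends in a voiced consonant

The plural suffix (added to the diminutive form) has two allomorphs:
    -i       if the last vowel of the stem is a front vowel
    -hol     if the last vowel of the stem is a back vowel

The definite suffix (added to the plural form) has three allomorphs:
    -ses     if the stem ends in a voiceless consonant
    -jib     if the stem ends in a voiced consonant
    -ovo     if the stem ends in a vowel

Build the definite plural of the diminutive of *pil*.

piltulholjib

*pil*: final consonant = /l/, voiced → -tul → *piltul*.
The diminutive form *piltul* — last vowel /u/ (a back vowel) → -hol → *piltulhol*.
The plural form *piltulhol* — final sound /l/ (a voiced consonant) → -jib → *piltulholjib*.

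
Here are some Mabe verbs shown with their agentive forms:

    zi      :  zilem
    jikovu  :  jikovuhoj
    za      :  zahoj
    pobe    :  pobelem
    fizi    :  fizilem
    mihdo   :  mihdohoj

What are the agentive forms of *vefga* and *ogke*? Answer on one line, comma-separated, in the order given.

vefgahoj, ogkelem

Looking at the last vowel of each stem: -lem when the last vowel of the stem is a front vowel (*zi*, *pobe*, *fizi*); -hoj when the last vowel of the stem is a back vowel (*jikovu*, *za*, *mihdo*).
*vefga*: last vowel = /a/, a back vowel → -hoj → *vefgahoj*.
*ogke* — last vowel /e/ (a front vowel) → -lem → *ogkelem*.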